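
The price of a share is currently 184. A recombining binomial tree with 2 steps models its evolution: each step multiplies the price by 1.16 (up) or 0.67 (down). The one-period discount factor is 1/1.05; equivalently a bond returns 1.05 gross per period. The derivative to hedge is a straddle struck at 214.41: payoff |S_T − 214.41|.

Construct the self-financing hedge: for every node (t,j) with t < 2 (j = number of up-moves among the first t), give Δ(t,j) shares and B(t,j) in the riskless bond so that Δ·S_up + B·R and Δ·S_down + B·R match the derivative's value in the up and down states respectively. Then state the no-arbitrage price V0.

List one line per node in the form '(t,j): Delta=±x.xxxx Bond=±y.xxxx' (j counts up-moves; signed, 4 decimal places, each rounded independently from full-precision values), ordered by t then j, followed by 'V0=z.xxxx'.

(0,0): Delta=-0.4564 Bond=130.6500
(1,0): Delta=-1.0000 Bond=204.2000
(1,1): Delta=-0.3655 Bond=117.7826
V0=46.6761

The replicating-portfolio and risk-neutral prices coincide; use p* = (1.05−0.67)/(1.16−0.67) = 0.7755 for the latter.
Terminal payoffs: V(2,0)=131.8124, V(2,1)=71.4052, V(2,2)=33.1804
Node (1,0) S=123.2800: V=(p*·71.4052+(1−p*)·131.8124)/1.05=80.9200; Δ=(71.4052−131.8124)/(143.0048−82.5976)=-1.0000; B=V−Δ·S=204.2000
Node (1,1) S=213.4400: V=(p*·33.1804+(1−p*)·71.4052)/1.05=39.7728; Δ=(33.1804−71.4052)/(247.5904−143.0048)=-0.3655; B=V−Δ·S=117.7826
Node (0,0) S=184.0000: V=(p*·39.7728+(1−p*)·80.9200)/1.05=46.6761; Δ=(39.7728−80.9200)/(213.4400−123.2800)=-0.4564; B=V−Δ·S=130.6500
Check: Δ(0,0)·S0 + B(0,0) = 46.6761 = V0.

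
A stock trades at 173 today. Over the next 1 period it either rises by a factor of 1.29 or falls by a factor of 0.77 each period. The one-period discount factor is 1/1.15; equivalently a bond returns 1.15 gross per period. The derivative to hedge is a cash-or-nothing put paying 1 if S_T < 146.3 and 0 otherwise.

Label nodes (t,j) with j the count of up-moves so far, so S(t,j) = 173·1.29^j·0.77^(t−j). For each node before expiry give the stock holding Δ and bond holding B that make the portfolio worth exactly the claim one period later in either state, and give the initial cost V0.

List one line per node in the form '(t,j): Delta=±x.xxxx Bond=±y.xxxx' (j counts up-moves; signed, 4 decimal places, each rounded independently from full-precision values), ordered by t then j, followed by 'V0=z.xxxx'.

(0,0): Delta=-0.0111 Bond=2.1572
V0=0.2341

No-arbitrage ⇒ martingale measure with p* = (R−d)/(u−d) = 0.7308.
Terminal payoffs: V(1,0)=1.0000, V(1,1)=0.0000
(0,0): S=173.0000. Δ = (V_up−V_dn)/(S_up−S_dn) = (0.0000−1.0000)/(223.1700−133.2100) = -0.0111. V = [p*·0.0000 + (1−p*)·1.0000]/1.15 = 0.2341. B = V − Δ·S = 2.1572.
The time-0 hedge costs 0.2341, which is the no-arbitrage price.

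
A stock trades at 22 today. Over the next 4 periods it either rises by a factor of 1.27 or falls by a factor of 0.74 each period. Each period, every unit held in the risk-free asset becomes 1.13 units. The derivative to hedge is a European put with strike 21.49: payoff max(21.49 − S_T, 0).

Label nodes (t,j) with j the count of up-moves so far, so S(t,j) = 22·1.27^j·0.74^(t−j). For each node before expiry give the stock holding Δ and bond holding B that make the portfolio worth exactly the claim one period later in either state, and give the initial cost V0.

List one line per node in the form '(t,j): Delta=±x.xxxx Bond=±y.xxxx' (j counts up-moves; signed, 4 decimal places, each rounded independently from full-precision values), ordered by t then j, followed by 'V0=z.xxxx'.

Risk-neutral probability p* = (R−d)/(u−d) = (1.13−0.74)/(1.27−0.74) = 0.7358.
At expiry t=4: V(4,0)=14.8930, V(4,1)=10.1680, V(4,2)=2.0591, V(4,3)=0.0000, V(4,4)=0.0000
  t=3,j=0: stock 8.9149 → up 11.3220 (V=10.1680), down 6.5970 (V=14.8930). Price 10.1028; hedge Δ=-1.0000, bond B=19.0177.
  t=3,j=1: stock 15.2999 → up 19.4309 (V=2.0591), down 11.3220 (V=10.1680). Price 3.7178; hedge Δ=-1.0000, bond B=19.0177.
  t=3,j=2: stock 26.2580 → up 33.3477 (V=0.0000), down 19.4309 (V=2.0591). Price 0.4813; hedge Δ=-0.1480, bond B=4.3664.
  t=3,j=3: stock 45.0644 → up 57.2318 (V=0.0000), down 33.3477 (V=0.0000). Price 0.0000; hedge Δ=0.0000, bond B=0.0000.
  t=2,j=0: stock 12.0472 → up 15.2999 (V=3.7178), down 8.9149 (V=10.1028). Price 4.7826; hedge Δ=-1.0000, bond B=16.8298.
  t=2,j=1: stock 20.6756 → up 26.2580 (V=0.4813), down 15.2999 (V=3.7178). Price 1.1825; hedge Δ=-0.2953, bond B=7.2890.
  t=2,j=2: stock 35.4838 → up 45.0644 (V=0.0000), down 26.2580 (V=0.4813). Price 0.1125; hedge Δ=-0.0256, bond B=1.0207.
  t=1,j=0: stock 16.2800 → up 20.6756 (V=1.1825), down 12.0472 (V=4.7826). Price 1.8880; hedge Δ=-0.4172, bond B=8.6807.
  t=1,j=1: stock 27.9400 → up 35.4838 (V=0.1125), down 20.6756 (V=1.1825). Price 0.3497; hedge Δ=-0.0723, bond B=2.3686.
  t=0,j=0: stock 22.0000 → up 27.9400 (V=0.3497), down 16.2800 (V=1.8880). Price 0.6691; hedge Δ=-0.1319, bond B=3.5716.
Root portfolio cost Δ·22+B reproduces V0=0.6691.

(0,0): Delta=-0.1319 Bond=3.5716
(1,0): Delta=-0.4172 Bond=8.6807
(1,1): Delta=-0.0723 Bond=2.3686
(2,0): Delta=-1.0000 Bond=16.8298
(2,1): Delta=-0.2953 Bond=7.2890
(2,2): Delta=-0.0256 Bond=1.0207
(3,0): Delta=-1.0000 Bond=19.0177
(3,1): Delta=-1.0000 Bond=19.0177
(3,2): Delta=-0.1480 Bond=4.3664
(3,3): Delta=0.0000 Bond=0.0000
V0=0.6691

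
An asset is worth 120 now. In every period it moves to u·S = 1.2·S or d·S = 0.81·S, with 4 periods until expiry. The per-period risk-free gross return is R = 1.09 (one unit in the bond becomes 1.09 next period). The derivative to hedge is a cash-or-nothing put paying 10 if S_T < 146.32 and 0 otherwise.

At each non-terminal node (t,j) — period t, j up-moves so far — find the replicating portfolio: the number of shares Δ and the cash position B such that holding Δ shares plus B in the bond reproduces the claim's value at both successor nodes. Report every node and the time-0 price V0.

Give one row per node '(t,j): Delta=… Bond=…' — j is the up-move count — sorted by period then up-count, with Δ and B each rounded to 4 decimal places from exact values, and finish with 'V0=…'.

Since d<R<u, set p* = (R−d)/(u−d) = 0.7179; price each node as the discounted p*-expectation of its children.
Terminal values V(4,·): V(4,0)=10.0000, V(4,1)=10.0000, V(4,2)=10.0000, V(4,3)=0.0000, V(4,4)=0.0000
Node (3,0) S=63.7729: V=(p*·10.0000+(1−p*)·10.0000)/1.09=9.1743; Δ=(10.0000−10.0000)/(76.5275−51.6561)=0.0000; B=V−Δ·S=9.1743
Node (3,1) S=94.4784: V=(p*·10.0000+(1−p*)·10.0000)/1.09=9.1743; Δ=(10.0000−10.0000)/(113.3741−76.5275)=0.0000; B=V−Δ·S=9.1743
Node (3,2) S=139.9680: V=(p*·0.0000+(1−p*)·10.0000)/1.09=2.5876; Δ=(0.0000−10.0000)/(167.9616−113.3741)=-0.1832; B=V−Δ·S=28.2287
Node (3,3) S=207.3600: V=(p*·0.0000+(1−p*)·0.0000)/1.09=0.0000; Δ=(0.0000−0.0000)/(248.8320−167.9616)=0.0000; B=V−Δ·S=0.0000
Node (2,0) S=78.7320: V=(p*·9.1743+(1−p*)·9.1743)/1.09=8.4168; Δ=(9.1743−9.1743)/(94.4784−63.7729)=0.0000; B=V−Δ·S=8.4168
Node (2,1) S=116.6400: V=(p*·2.5876+(1−p*)·9.1743)/1.09=4.0784; Δ=(2.5876−9.1743)/(139.9680−94.4784)=-0.1448; B=V−Δ·S=20.9673
Node (2,2) S=172.8000: V=(p*·0.0000+(1−p*)·2.5876)/1.09=0.6696; Δ=(0.0000−2.5876)/(207.3600−139.9680)=-0.0384; B=V−Δ·S=7.3045
Node (1,0) S=97.2000: V=(p*·4.0784+(1−p*)·8.4168)/1.09=4.8642; Δ=(4.0784−8.4168)/(116.6400−78.7320)=-0.1144; B=V−Δ·S=15.9885
Node (1,1) S=144.0000: V=(p*·0.6696+(1−p*)·4.0784)/1.09=1.4964; Δ=(0.6696−4.0784)/(172.8000−116.6400)=-0.0607; B=V−Δ·S=10.2368
Node (0,0) S=120.0000: V=(p*·1.4964+(1−p*)·4.8642)/1.09=2.2443; Δ=(1.4964−4.8642)/(144.0000−97.2000)=-0.0720; B=V−Δ·S=10.8799
Each (Δ,B) replicates both successor values, so the strategy is self-financing and V0 is arbitrage-free.

(0,0): Delta=-0.0720 Bond=10.8799
(1,0): Delta=-0.1144 Bond=15.9885
(1,1): Delta=-0.0607 Bond=10.2368
(2,0): Delta=0.0000 Bond=8.4168
(2,1): Delta=-0.1448 Bond=20.9673
(2,2): Delta=-0.0384 Bond=7.3045
(3,0): Delta=0.0000 Bond=9.1743
(3,1): Delta=0.0000 Bond=9.1743
(3,2): Delta=-0.1832 Bond=28.2287
(3,3): Delta=0.0000 Bond=0.0000
V0=2.2443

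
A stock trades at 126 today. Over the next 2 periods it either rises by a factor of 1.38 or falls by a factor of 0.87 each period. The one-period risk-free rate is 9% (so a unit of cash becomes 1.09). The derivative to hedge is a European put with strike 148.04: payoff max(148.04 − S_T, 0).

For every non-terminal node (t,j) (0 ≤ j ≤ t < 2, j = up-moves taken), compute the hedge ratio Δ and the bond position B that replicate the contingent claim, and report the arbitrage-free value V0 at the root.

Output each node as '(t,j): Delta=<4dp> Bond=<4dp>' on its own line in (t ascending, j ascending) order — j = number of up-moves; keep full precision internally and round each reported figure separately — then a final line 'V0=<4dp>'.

(0,0): Delta=-0.4276 Bond=68.2106
(1,0): Delta=-0.9421 Bond=130.7527
(1,1): Delta=0.0000 Bond=0.0000
V0=14.3341

Since d<R<u, set p* = (R−d)/(u−d) = 0.4314; price each node as the discounted p*-expectation of its children.
At expiry t=2: V(2,0)=52.6706, V(2,1)=0.0000, V(2,2)=0.0000
  t=1,j=0: stock 109.6200 → up 151.2756 (V=0.0000), down 95.3694 (V=52.6706). Price 27.4770; hedge Δ=-0.9421, bond B=130.7527.
  t=1,j=1: stock 173.8800 → up 239.9544 (V=0.0000), down 151.2756 (V=0.0000). Price 0.0000; hedge Δ=0.0000, bond B=0.0000.
  t=0,j=0: stock 126.0000 → up 173.8800 (V=0.0000), down 109.6200 (V=27.4770). Price 14.3341; hedge Δ=-0.4276, bond B=68.2106.
Self-financing check: at every node Δ·S+B equals the discounted successor values.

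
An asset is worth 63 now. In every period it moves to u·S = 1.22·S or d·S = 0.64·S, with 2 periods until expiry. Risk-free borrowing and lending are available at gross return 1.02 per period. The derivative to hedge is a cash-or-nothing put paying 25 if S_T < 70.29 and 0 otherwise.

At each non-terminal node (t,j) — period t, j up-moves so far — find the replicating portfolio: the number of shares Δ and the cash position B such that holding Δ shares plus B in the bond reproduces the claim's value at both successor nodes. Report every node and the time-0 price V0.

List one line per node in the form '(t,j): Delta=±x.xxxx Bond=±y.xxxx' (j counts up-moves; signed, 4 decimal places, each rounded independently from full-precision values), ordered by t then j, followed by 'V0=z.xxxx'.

(0,0): Delta=-0.4395 Bond=41.4011
(1,0): Delta=0.0000 Bond=24.5098
(1,1): Delta=-0.5608 Bond=51.5551
V0=13.7147

No-arbitrage ⇒ martingale measure with p* = (R−d)/(u−d) = 0.6552.
At expiry t=2: V(2,0)=25.0000, V(2,1)=25.0000, V(2,2)=0.0000
  t=1,j=0: stock 40.3200 → up 49.1904 (V=25.0000), down 25.8048 (V=25.0000). Price 24.5098; hedge Δ=0.0000, bond B=24.5098.
  t=1,j=1: stock 76.8600 → up 93.7692 (V=0.0000), down 49.1904 (V=25.0000). Price 8.4517; hedge Δ=-0.5608, bond B=51.5551.
  t=0,j=0: stock 63.0000 → up 76.8600 (V=8.4517), down 40.3200 (V=24.5098). Price 13.7147; hedge Δ=-0.4395, bond B=41.4011.
Root portfolio cost Δ·63+B reproduces V0=13.7147.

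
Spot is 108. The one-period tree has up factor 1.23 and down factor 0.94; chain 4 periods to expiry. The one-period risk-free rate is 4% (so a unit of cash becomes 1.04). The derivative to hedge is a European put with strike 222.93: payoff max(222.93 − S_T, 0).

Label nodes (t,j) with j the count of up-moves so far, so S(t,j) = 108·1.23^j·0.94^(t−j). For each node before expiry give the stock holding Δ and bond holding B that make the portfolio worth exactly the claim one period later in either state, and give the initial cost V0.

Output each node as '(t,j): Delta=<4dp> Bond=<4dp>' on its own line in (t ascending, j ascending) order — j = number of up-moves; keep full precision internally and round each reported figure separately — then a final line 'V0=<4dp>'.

(0,0): Delta=-0.9718 Bond=187.8045
(1,0): Delta=-1.0000 Bond=198.1840
(1,1): Delta=-0.9307 Bond=189.8690
(2,0): Delta=-1.0000 Bond=206.1113
(2,1): Delta=-1.0000 Bond=206.1113
(2,2): Delta=-0.8302 Bond=181.0334
(3,0): Delta=-1.0000 Bond=214.3558
(3,1): Delta=-1.0000 Bond=214.3558
(3,2): Delta=-1.0000 Bond=214.3558
(3,3): Delta=-0.5836 Bond=138.7208
V0=82.8548

No-arbitrage ⇒ martingale measure with p* = (R−d)/(u−d) = 0.3448.
At expiry t=4: V(4,0)=138.6091, V(4,1)=112.5952, V(4,2)=78.5558, V(4,3)=34.0148, V(4,4)=0.0000
(3,0): S=89.7031. Δ = (V_up−V_dn)/(S_up−S_dn) = (112.5952−138.6091)/(110.3348−84.3209) = -1.0000. V = [p*·112.5952 + (1−p*)·138.6091]/1.04 = 124.6527. B = V − Δ·S = 214.3558.
(3,1): S=117.3774. Δ = (V_up−V_dn)/(S_up−S_dn) = (78.5558−112.5952)/(144.3742−110.3348) = -1.0000. V = [p*·78.5558 + (1−p*)·112.5952]/1.04 = 96.9783. B = V − Δ·S = 214.3558.
(3,2): S=153.5896. Δ = (V_up−V_dn)/(S_up−S_dn) = (34.0148−78.5558)/(188.9152−144.3742) = -1.0000. V = [p*·34.0148 + (1−p*)·78.5558]/1.04 = 60.7662. B = V − Δ·S = 214.3558.
(3,3): S=200.9736. Δ = (V_up−V_dn)/(S_up−S_dn) = (0.0000−34.0148)/(247.1976−188.9152) = -0.5836. V = [p*·0.0000 + (1−p*)·34.0148]/1.04 = 21.4284. B = V − Δ·S = 138.7208.
(2,0): S=95.4288. Δ = (V_up−V_dn)/(S_up−S_dn) = (96.9783−124.6527)/(117.3774−89.7031) = -1.0000. V = [p*·96.9783 + (1−p*)·124.6527]/1.04 = 110.6825. B = V − Δ·S = 206.1113.
(2,1): S=124.8696. Δ = (V_up−V_dn)/(S_up−S_dn) = (60.7662−96.9783)/(153.5896−117.3774) = -1.0000. V = [p*·60.7662 + (1−p*)·96.9783]/1.04 = 81.2417. B = V − Δ·S = 206.1113.
(2,2): S=163.3932. Δ = (V_up−V_dn)/(S_up−S_dn) = (21.4284−60.7662)/(200.9736−153.5896) = -0.8302. V = [p*·21.4284 + (1−p*)·60.7662]/1.04 = 45.3860. B = V − Δ·S = 181.0334.
(1,0): S=101.5200. Δ = (V_up−V_dn)/(S_up−S_dn) = (81.2417−110.6825)/(124.8696−95.4288) = -1.0000. V = [p*·81.2417 + (1−p*)·110.6825]/1.04 = 96.6640. B = V − Δ·S = 198.1840.
(1,1): S=132.8400. Δ = (V_up−V_dn)/(S_up−S_dn) = (45.3860−81.2417)/(163.3932−124.8696) = -0.9307. V = [p*·45.3860 + (1−p*)·81.2417]/1.04 = 66.2285. B = V − Δ·S = 189.8690.
(0,0): S=108.0000. Δ = (V_up−V_dn)/(S_up−S_dn) = (66.2285−96.6640)/(132.8400−101.5200) = -0.9718. V = [p*·66.2285 + (1−p*)·96.6640]/1.04 = 82.8548. B = V − Δ·S = 187.8045.
The time-0 hedge costs 82.8548, which is the no-arbitrage price.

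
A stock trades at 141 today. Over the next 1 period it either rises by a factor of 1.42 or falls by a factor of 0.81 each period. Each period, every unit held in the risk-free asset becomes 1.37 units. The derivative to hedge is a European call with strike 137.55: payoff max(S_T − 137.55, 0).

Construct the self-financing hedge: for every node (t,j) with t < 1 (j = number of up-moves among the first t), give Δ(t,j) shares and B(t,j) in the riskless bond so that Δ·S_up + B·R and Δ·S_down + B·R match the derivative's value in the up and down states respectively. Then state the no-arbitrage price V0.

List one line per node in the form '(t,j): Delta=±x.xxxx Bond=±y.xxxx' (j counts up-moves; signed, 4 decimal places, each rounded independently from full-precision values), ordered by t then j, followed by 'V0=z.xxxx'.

Since d<R<u, set p* = (R−d)/(u−d) = 0.9180; price each node as the discounted p*-expectation of its children.
Payoff layer (t=1): V(1,0)=0.0000, V(1,1)=62.6700
  t=0,j=0: stock 141.0000 → up 200.2200 (V=62.6700), down 114.2100 (V=0.0000). Price 41.9950; hedge Δ=0.7286, bond B=-60.7427.
The time-0 hedge costs 41.9950, which is the no-arbitrage price.

(0,0): Delta=0.7286 Bond=-60.7427
V0=41.9950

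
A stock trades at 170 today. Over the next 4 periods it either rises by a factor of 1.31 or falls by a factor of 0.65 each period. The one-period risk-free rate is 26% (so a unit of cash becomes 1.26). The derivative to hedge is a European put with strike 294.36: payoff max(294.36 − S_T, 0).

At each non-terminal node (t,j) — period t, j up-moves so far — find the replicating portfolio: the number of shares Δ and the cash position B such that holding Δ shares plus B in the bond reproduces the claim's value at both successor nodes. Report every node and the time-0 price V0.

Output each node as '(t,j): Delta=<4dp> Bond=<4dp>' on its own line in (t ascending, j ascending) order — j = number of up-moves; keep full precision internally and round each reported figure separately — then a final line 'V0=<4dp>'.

(0,0): Delta=-0.2743 Bond=53.1486
(1,0): Delta=-1.0000 Bond=147.1523
(1,1): Delta=-0.2448 Bond=60.3947
(2,0): Delta=-1.0000 Bond=185.4119
(2,1): Delta=-1.0000 Bond=185.4119
(2,2): Delta=-0.2141 Bond=67.1372
(3,0): Delta=-1.0000 Bond=233.6190
(3,1): Delta=-1.0000 Bond=233.6190
(3,2): Delta=-1.0000 Bond=233.6190
(3,3): Delta=-0.1822 Bond=72.3776
V0=6.5103

The replicating-portfolio and risk-neutral prices coincide; use p* = (1.26−0.65)/(1.31−0.65) = 0.9242 for the latter.
Payoff layer (t=4): V(4,0)=264.0139, V(4,1)=233.2010, V(4,2)=171.1011, V(4,3)=45.9459, V(4,4)=0.0000
(3,0): S=46.6863. Δ = (V_up−V_dn)/(S_up−S_dn) = (233.2010−264.0139)/(61.1590−30.3461) = -1.0000. V = [p*·233.2010 + (1−p*)·264.0139]/1.26 = 186.9328. B = V − Δ·S = 233.6190.
(3,1): S=94.0908. Δ = (V_up−V_dn)/(S_up−S_dn) = (171.1011−233.2010)/(123.2589−61.1590) = -1.0000. V = [p*·171.1011 + (1−p*)·233.2010]/1.26 = 139.5283. B = V − Δ·S = 233.6190.
(3,2): S=189.6291. Δ = (V_up−V_dn)/(S_up−S_dn) = (45.9459−171.1011)/(248.4141−123.2589) = -1.0000. V = [p*·45.9459 + (1−p*)·171.1011]/1.26 = 43.9900. B = V − Δ·S = 233.6190.
(3,3): S=382.1755. Δ = (V_up−V_dn)/(S_up−S_dn) = (0.0000−45.9459)/(500.6499−248.4141) = -0.1822. V = [p*·0.0000 + (1−p*)·45.9459]/1.26 = 2.7625. B = V − Δ·S = 72.3776.
(2,0): S=71.8250. Δ = (V_up−V_dn)/(S_up−S_dn) = (139.5283−186.9328)/(94.0908−46.6863) = -1.0000. V = [p*·139.5283 + (1−p*)·186.9328]/1.26 = 113.5869. B = V − Δ·S = 185.4119.
(2,1): S=144.7550. Δ = (V_up−V_dn)/(S_up−S_dn) = (43.9900−139.5283)/(189.6291−94.0908) = -1.0000. V = [p*·43.9900 + (1−p*)·139.5283]/1.26 = 40.6569. B = V − Δ·S = 185.4119.
(2,2): S=291.7370. Δ = (V_up−V_dn)/(S_up−S_dn) = (2.7625−43.9900)/(382.1755−189.6291) = -0.2141. V = [p*·2.7625 + (1−p*)·43.9900]/1.26 = 4.6713. B = V − Δ·S = 67.1372.
(1,0): S=110.5000. Δ = (V_up−V_dn)/(S_up−S_dn) = (40.6569−113.5869)/(144.7550−71.8250) = -1.0000. V = [p*·40.6569 + (1−p*)·113.5869]/1.26 = 36.6523. B = V − Δ·S = 147.1523.
(1,1): S=222.7000. Δ = (V_up−V_dn)/(S_up−S_dn) = (4.6713−40.6569)/(291.7370−144.7550) = -0.2448. V = [p*·4.6713 + (1−p*)·40.6569]/1.26 = 5.8710. B = V − Δ·S = 60.3947.
(0,0): S=170.0000. Δ = (V_up−V_dn)/(S_up−S_dn) = (5.8710−36.6523)/(222.7000−110.5000) = -0.2743. V = [p*·5.8710 + (1−p*)·36.6523]/1.26 = 6.5103. B = V − Δ·S = 53.1486.
Root portfolio cost Δ·170+B reproduces V0=6.5103.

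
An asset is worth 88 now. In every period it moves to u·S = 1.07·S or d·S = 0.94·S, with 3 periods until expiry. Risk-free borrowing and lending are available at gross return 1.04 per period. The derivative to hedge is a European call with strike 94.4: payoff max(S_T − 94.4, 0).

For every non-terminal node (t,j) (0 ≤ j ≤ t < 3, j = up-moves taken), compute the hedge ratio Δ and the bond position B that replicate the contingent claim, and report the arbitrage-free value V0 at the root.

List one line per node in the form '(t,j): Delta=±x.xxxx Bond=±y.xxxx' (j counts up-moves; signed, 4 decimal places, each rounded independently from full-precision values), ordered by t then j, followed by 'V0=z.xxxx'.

(0,0): Delta=0.6351 Bond=-50.3562
(1,0): Delta=0.0211 Bond=-1.5743
(1,1): Delta=0.7970 Bond=-67.6093
(2,0): Delta=0.0000 Bond=0.0000
(2,1): Delta=0.0266 Bond=-2.1284
(2,2): Delta=1.0000 Bond=-90.7692
V0=5.5352

Risk-neutral probability p* = (R−d)/(u−d) = (1.04−0.94)/(1.07−0.94) = 0.7692.
Terminal payoffs: V(3,0)=0.0000, V(3,1)=0.0000, V(3,2)=0.3061, V(3,3)=13.4038
  t=2,j=0: stock 77.7568 → up 83.1998 (V=0.0000), down 73.0914 (V=0.0000). Price 0.0000; hedge Δ=0.0000, bond B=0.0000.
  t=2,j=1: stock 88.5104 → up 94.7061 (V=0.3061), down 83.1998 (V=0.0000). Price 0.2264; hedge Δ=0.0266, bond B=-2.1284.
  t=2,j=2: stock 100.7512 → up 107.8038 (V=13.4038), down 94.7061 (V=0.3061). Price 9.9820; hedge Δ=1.0000, bond B=-90.7692.
  t=1,j=0: stock 82.7200 → up 88.5104 (V=0.2264), down 77.7568 (V=0.0000). Price 0.1675; hedge Δ=0.0211, bond B=-1.5743.
  t=1,j=1: stock 94.1600 → up 100.7512 (V=9.9820), down 88.5104 (V=0.2264). Price 7.4334; hedge Δ=0.7970, bond B=-67.6093.
  t=0,j=0: stock 88.0000 → up 94.1600 (V=7.4334), down 82.7200 (V=0.1675). Price 5.5352; hedge Δ=0.6351, bond B=-50.3562.
The time-0 hedge costs 5.5352, which is the no-arbitrage price.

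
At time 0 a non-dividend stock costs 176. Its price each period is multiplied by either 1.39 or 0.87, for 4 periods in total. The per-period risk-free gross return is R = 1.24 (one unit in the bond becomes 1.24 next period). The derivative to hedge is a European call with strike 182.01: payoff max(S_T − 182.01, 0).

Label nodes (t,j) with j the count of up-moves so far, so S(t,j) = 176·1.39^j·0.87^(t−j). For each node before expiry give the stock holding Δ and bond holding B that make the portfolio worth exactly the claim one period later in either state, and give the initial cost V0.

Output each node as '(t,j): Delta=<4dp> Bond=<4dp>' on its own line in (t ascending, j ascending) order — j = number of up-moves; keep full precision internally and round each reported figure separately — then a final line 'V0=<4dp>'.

(0,0): Delta=0.9704 Bond=-70.9375
(1,0): Delta=0.8889 Bond=-75.4821
(1,1): Delta=0.9911 Bond=-93.0221
(2,0): Delta=0.6244 Bond=-58.3566
(2,1): Delta=0.9560 Bond=-107.8849
(2,2): Delta=1.0000 Bond=-118.3728
(3,0): Delta=0.0000 Bond=0.0000
(3,1): Delta=0.7828 Bond=-101.6982
(3,2): Delta=1.0000 Bond=-146.7823
(3,3): Delta=1.0000 Bond=-146.7823
V0=99.8566

No-arbitrage ⇒ martingale measure with p* = (R−d)/(u−d) = 0.7115.
At expiry t=4: V(4,0)=0.0000, V(4,1)=0.0000, V(4,2)=75.3735, V(4,3)=229.2120, V(4,4)=474.9998
(3,0): S=115.8965. Δ = (V_up−V_dn)/(S_up−S_dn) = (0.0000−0.0000)/(161.0962−100.8300) = 0.0000. V = [p*·0.0000 + (1−p*)·0.0000]/1.24 = 0.0000. B = V − Δ·S = 0.0000.
(3,1): S=185.1680. Δ = (V_up−V_dn)/(S_up−S_dn) = (75.3735−0.0000)/(257.3835−161.0962) = 0.7828. V = [p*·75.3735 + (1−p*)·0.0000]/1.24 = 43.2509. B = V − Δ·S = -101.6982.
(3,2): S=295.8432. Δ = (V_up−V_dn)/(S_up−S_dn) = (229.2120−75.3735)/(411.2220−257.3835) = 1.0000. V = [p*·229.2120 + (1−p*)·75.3735]/1.24 = 149.0609. B = V − Δ·S = -146.7823.
(3,3): S=472.6689. Δ = (V_up−V_dn)/(S_up−S_dn) = (474.9998−229.2120)/(657.0098−411.2220) = 1.0000. V = [p*·474.9998 + (1−p*)·229.2120]/1.24 = 325.8867. B = V − Δ·S = -146.7823.
(2,0): S=133.2144. Δ = (V_up−V_dn)/(S_up−S_dn) = (43.2509−0.0000)/(185.1680−115.8965) = 0.6244. V = [p*·43.2509 + (1−p*)·0.0000]/1.24 = 24.8183. B = V − Δ·S = -58.3566.
(2,1): S=212.8368. Δ = (V_up−V_dn)/(S_up−S_dn) = (149.0609−43.2509)/(295.8432−185.1680) = 0.9560. V = [p*·149.0609 + (1−p*)·43.2509]/1.24 = 95.5958. B = V − Δ·S = -107.8849.
(2,2): S=340.0496. Δ = (V_up−V_dn)/(S_up−S_dn) = (325.8867−149.0609)/(472.6689−295.8432) = 1.0000. V = [p*·325.8867 + (1−p*)·149.0609]/1.24 = 221.6768. B = V − Δ·S = -118.3728.
(1,0): S=153.1200. Δ = (V_up−V_dn)/(S_up−S_dn) = (95.5958−24.8183)/(212.8368−133.2144) = 0.8889. V = [p*·95.5958 + (1−p*)·24.8183]/1.24 = 60.6284. B = V − Δ·S = -75.4821.
(1,1): S=244.6400. Δ = (V_up−V_dn)/(S_up−S_dn) = (221.6768−95.5958)/(340.0496−212.8368) = 0.9911. V = [p*·221.6768 + (1−p*)·95.5958]/1.24 = 149.4414. B = V − Δ·S = -93.0221.
(0,0): S=176.0000. Δ = (V_up−V_dn)/(S_up−S_dn) = (149.4414−60.6284)/(244.6400−153.1200) = 0.9704. V = [p*·149.4414 + (1−p*)·60.6284]/1.24 = 99.8566. B = V − Δ·S = -70.9375.
Root portfolio cost Δ·176+B reproduces V0=99.8566.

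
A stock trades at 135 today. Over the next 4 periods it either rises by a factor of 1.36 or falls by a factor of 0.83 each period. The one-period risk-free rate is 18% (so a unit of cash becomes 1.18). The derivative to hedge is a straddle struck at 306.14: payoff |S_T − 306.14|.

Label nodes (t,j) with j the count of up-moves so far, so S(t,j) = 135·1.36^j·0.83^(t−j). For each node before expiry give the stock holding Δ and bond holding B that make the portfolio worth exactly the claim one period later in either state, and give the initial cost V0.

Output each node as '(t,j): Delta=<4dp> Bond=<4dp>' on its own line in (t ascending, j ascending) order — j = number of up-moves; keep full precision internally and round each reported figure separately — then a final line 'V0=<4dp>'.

(0,0): Delta=-0.2372 Bond=85.4662
(1,0): Delta=-1.0000 Bond=186.3263
(1,1): Delta=0.0023 Bond=56.8909
(2,0): Delta=-1.0000 Bond=219.8650
(2,1): Delta=-1.0000 Bond=219.8650
(2,2): Delta=0.3168 Bond=-11.4174
(3,0): Delta=-1.0000 Bond=259.4407
(3,1): Delta=-1.0000 Bond=259.4407
(3,2): Delta=-1.0000 Bond=259.4407
(3,3): Delta=0.7302 Bond=-153.8280
V0=53.4495

Risk-neutral probability p* = (R−d)/(u−d) = (1.18−0.83)/(1.36−0.83) = 0.6604.
Terminal payoffs: V(4,0)=242.0713, V(4,1)=201.1599, V(4,2)=134.1244, V(4,3)=24.2832, V(4,4)=155.6977
Node (3,0) S=77.1912: V=(p*·201.1599+(1−p*)·242.0713)/1.18=182.2494; Δ=(201.1599−242.0713)/(104.9801−64.0687)=-1.0000; B=V−Δ·S=259.4407
Node (3,1) S=126.4820: V=(p*·134.1244+(1−p*)·201.1599)/1.18=132.9586; Δ=(134.1244−201.1599)/(172.0156−104.9801)=-1.0000; B=V−Δ·S=259.4407
Node (3,2) S=207.2477: V=(p*·24.2832+(1−p*)·134.1244)/1.18=52.1930; Δ=(24.2832−134.1244)/(281.8568−172.0156)=-1.0000; B=V−Δ·S=259.4407
Node (3,3) S=339.5866: V=(p*·155.6977+(1−p*)·24.2832)/1.18=94.1240; Δ=(155.6977−24.2832)/(461.8377−281.8568)=0.7302; B=V−Δ·S=-153.8280
Node (2,0) S=93.0015: V=(p*·132.9586+(1−p*)·182.2494)/1.18=126.8635; Δ=(132.9586−182.2494)/(126.4820−77.1912)=-1.0000; B=V−Δ·S=219.8650
Node (2,1) S=152.3880: V=(p*·52.1930+(1−p*)·132.9586)/1.18=67.4770; Δ=(52.1930−132.9586)/(207.2477−126.4820)=-1.0000; B=V−Δ·S=219.8650
Node (2,2) S=249.6960: V=(p*·94.1240+(1−p*)·52.1930)/1.18=67.6977; Δ=(94.1240−52.1930)/(339.5866−207.2477)=0.3168; B=V−Δ·S=-11.4174
Node (1,0) S=112.0500: V=(p*·67.4770+(1−p*)·126.8635)/1.18=74.2763; Δ=(67.4770−126.8635)/(152.3880−93.0015)=-1.0000; B=V−Δ·S=186.3263
Node (1,1) S=183.6000: V=(p*·67.6977+(1−p*)·67.4770)/1.18=57.3074; Δ=(67.6977−67.4770)/(249.6960−152.3880)=0.0023; B=V−Δ·S=56.8909
Node (0,0) S=135.0000: V=(p*·57.3074+(1−p*)·74.2763)/1.18=53.4495; Δ=(57.3074−74.2763)/(183.6000−112.0500)=-0.2372; B=V−Δ·S=85.4662
Check: Δ(0,0)·S0 + B(0,0) = 53.4495 = V0.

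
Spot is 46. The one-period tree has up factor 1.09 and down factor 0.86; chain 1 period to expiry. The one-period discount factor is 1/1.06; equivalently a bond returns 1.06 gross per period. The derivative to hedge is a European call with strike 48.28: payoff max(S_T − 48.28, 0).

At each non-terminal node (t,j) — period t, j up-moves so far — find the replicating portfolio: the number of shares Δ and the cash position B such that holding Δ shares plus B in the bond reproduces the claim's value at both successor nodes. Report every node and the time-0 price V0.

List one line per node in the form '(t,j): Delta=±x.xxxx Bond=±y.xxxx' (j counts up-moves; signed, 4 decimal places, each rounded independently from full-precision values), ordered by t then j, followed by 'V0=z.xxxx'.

Under the risk-neutral measure, an up-move has probability p* = (R−d)/(u−d) = 0.8696 and values discount at R = 1.06.
Terminal payoffs: V(1,0)=0.0000, V(1,1)=1.8600
(0,0): S=46.0000. Δ = (V_up−V_dn)/(S_up−S_dn) = (1.8600−0.0000)/(50.1400−39.5600) = 0.1758. V = [p*·1.8600 + (1−p*)·0.0000]/1.06 = 1.5258. B = V − Δ·S = -6.5611.
Root portfolio cost Δ·46+B reproduces V0=1.5258.

(0,0): Delta=0.1758 Bond=-6.5611
V0=1.5258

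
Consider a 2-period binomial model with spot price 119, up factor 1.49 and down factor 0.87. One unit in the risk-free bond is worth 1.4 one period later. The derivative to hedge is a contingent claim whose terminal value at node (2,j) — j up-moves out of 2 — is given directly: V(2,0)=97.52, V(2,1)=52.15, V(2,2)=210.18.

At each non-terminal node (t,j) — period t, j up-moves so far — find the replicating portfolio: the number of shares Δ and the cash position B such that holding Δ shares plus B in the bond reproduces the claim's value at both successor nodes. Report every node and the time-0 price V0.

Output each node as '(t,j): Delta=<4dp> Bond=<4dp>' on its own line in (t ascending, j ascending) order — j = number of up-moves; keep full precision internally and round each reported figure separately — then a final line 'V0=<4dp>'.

Risk-neutral probability p* = (R−d)/(u−d) = (1.4−0.87)/(1.49−0.87) = 0.8548.
Terminal values V(2,·): V(2,0)=97.5200, V(2,1)=52.1500, V(2,2)=210.1800
(1,0): S=103.5300. Δ = (V_up−V_dn)/(S_up−S_dn) = (52.1500−97.5200)/(154.2597−90.0711) = -0.7068. V = [p*·52.1500 + (1−p*)·97.5200]/1.4 = 41.9543. B = V − Δ·S = 115.1317.
(1,1): S=177.3100. Δ = (V_up−V_dn)/(S_up−S_dn) = (210.1800−52.1500)/(264.1919−154.2597) = 1.4375. V = [p*·210.1800 + (1−p*)·52.1500]/1.4 = 133.7430. B = V − Δ·S = -121.1441.
(0,0): S=119.0000. Δ = (V_up−V_dn)/(S_up−S_dn) = (133.7430−41.9543)/(177.3100−103.5300) = 1.2441. V = [p*·133.7430 + (1−p*)·41.9543]/1.4 = 86.0134. B = V − Δ·S = -62.0329.
The time-0 hedge costs 86.0134, which is the no-arbitrage price.

(0,0): Delta=1.2441 Bond=-62.0329
(1,0): Delta=-0.7068 Bond=115.1317
(1,1): Delta=1.4375 Bond=-121.1441
V0=86.0134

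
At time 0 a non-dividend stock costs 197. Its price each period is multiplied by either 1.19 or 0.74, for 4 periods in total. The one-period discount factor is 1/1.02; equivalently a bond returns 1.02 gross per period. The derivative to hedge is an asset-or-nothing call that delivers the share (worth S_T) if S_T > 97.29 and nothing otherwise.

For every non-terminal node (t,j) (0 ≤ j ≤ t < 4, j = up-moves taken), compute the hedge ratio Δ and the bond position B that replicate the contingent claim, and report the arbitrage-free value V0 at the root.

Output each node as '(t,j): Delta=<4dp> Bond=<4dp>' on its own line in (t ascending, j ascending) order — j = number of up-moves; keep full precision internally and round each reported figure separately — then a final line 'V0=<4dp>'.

Under the risk-neutral measure, an up-move has probability p* = (R−d)/(u−d) = 0.6222 and values discount at R = 1.02.
Terminal values V(4,·): V(4,0)=0.0000, V(4,1)=0.0000, V(4,2)=152.7649, V(4,3)=245.6625, V(4,4)=395.0518
(3,0): S=79.8291. Δ = (V_up−V_dn)/(S_up−S_dn) = (0.0000−0.0000)/(94.9967−59.0736) = 0.0000. V = [p*·0.0000 + (1−p*)·0.0000]/1.02 = 0.0000. B = V − Δ·S = 0.0000.
(3,1): S=128.3739. Δ = (V_up−V_dn)/(S_up−S_dn) = (152.7649−0.0000)/(152.7649−94.9967) = 2.6444. V = [p*·152.7649 + (1−p*)·0.0000]/1.02 = 93.1899. B = V − Δ·S = -246.2876.
(3,2): S=206.4391. Δ = (V_up−V_dn)/(S_up−S_dn) = (245.6625−152.7649)/(245.6625−152.7649) = 1.0000. V = [p*·245.6625 + (1−p*)·152.7649]/1.02 = 206.4391. B = V − Δ·S = 0.0000.
(3,3): S=331.9763. Δ = (V_up−V_dn)/(S_up−S_dn) = (395.0518−245.6625)/(395.0518−245.6625) = 1.0000. V = [p*·395.0518 + (1−p*)·245.6625]/1.02 = 331.9763. B = V − Δ·S = 0.0000.
(2,0): S=107.8772. Δ = (V_up−V_dn)/(S_up−S_dn) = (93.1899−0.0000)/(128.3739−79.8291) = 1.9197. V = [p*·93.1899 + (1−p*)·0.0000]/1.02 = 56.8479. B = V − Δ·S = -150.2408.
(2,1): S=173.4782. Δ = (V_up−V_dn)/(S_up−S_dn) = (206.4391−93.1899)/(206.4391−128.3739) = 1.4507. V = [p*·206.4391 + (1−p*)·93.1899]/1.02 = 160.4471. B = V − Δ·S = -91.2176.
(2,2): S=278.9717. Δ = (V_up−V_dn)/(S_up−S_dn) = (331.9763−206.4391)/(331.9763−206.4391) = 1.0000. V = [p*·331.9763 + (1−p*)·206.4391]/1.02 = 278.9717. B = V − Δ·S = 0.0000.
(1,0): S=145.7800. Δ = (V_up−V_dn)/(S_up−S_dn) = (160.4471−56.8479)/(173.4782−107.8772) = 1.5792. V = [p*·160.4471 + (1−p*)·56.8479]/1.02 = 118.9310. B = V − Δ·S = -111.2895.
(1,1): S=234.4300. Δ = (V_up−V_dn)/(S_up−S_dn) = (278.9717−160.4471)/(278.9717−173.4782) = 1.1235. V = [p*·278.9717 + (1−p*)·160.4471]/1.02 = 229.6037. B = V − Δ·S = -33.7843.
(0,0): S=197.0000. Δ = (V_up−V_dn)/(S_up−S_dn) = (229.6037−118.9310)/(234.4300−145.7800) = 1.2484. V = [p*·229.6037 + (1−p*)·118.9310]/1.02 = 184.1118. B = V − Δ·S = -61.8275.
Each (Δ,B) replicates both successor values, so the strategy is self-financing and V0 is arbitrage-free.

(0,0): Delta=1.2484 Bond=-61.8275
(1,0): Delta=1.5792 Bond=-111.2895
(1,1): Delta=1.1235 Bond=-33.7843
(2,0): Delta=1.9197 Bond=-150.2408
(2,1): Delta=1.4507 Bond=-91.2176
(2,2): Delta=1.0000 Bond=0.0000
(3,0): Delta=0.0000 Bond=0.0000
(3,1): Delta=2.6444 Bond=-246.2876
(3,2): Delta=1.0000 Bond=0.0000
(3,3): Delta=1.0000 Bond=0.0000
V0=184.1118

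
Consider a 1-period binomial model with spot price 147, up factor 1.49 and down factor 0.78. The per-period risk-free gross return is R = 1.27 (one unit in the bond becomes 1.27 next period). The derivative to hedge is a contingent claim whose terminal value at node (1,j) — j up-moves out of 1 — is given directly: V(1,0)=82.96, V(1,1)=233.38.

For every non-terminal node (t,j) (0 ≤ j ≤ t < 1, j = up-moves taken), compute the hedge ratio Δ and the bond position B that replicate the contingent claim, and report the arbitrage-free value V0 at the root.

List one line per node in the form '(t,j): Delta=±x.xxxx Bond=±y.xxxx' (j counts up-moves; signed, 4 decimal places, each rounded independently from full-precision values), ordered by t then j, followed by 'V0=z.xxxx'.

Since d<R<u, set p* = (R−d)/(u−d) = 0.6901; price each node as the discounted p*-expectation of its children.
Terminal values V(1,·): V(1,0)=82.9600, V(1,1)=233.3800
Node (0,0) S=147.0000: V=(p*·233.3800+(1−p*)·82.9600)/1.27=147.0638; Δ=(233.3800−82.9600)/(219.0300−114.6600)=1.4412; B=V−Δ·S=-64.7954
Self-financing check: at every node Δ·S+B equals the discounted successor values.

(0,0): Delta=1.4412 Bond=-64.7954
V0=147.0638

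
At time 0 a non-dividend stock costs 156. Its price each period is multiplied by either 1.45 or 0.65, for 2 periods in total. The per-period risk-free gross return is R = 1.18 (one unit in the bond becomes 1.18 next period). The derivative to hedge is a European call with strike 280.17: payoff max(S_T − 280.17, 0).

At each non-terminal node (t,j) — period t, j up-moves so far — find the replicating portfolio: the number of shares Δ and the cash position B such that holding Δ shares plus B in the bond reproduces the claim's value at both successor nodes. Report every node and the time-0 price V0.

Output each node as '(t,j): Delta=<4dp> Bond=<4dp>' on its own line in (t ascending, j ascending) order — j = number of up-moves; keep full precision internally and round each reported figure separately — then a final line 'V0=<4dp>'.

(0,0): Delta=0.2151 Bond=-18.4865
(1,0): Delta=0.0000 Bond=0.0000
(1,1): Delta=0.2643 Bond=-32.9269
V0=15.0736

The replicating-portfolio and risk-neutral prices coincide; use p* = (1.18−0.65)/(1.45−0.65) = 0.6625 for the latter.
Terminal values V(2,·): V(2,0)=0.0000, V(2,1)=0.0000, V(2,2)=47.8200
Node (1,0) S=101.4000: V=(p*·0.0000+(1−p*)·0.0000)/1.18=0.0000; Δ=(0.0000−0.0000)/(147.0300−65.9100)=0.0000; B=V−Δ·S=0.0000
Node (1,1) S=226.2000: V=(p*·47.8200+(1−p*)·0.0000)/1.18=26.8481; Δ=(47.8200−0.0000)/(327.9900−147.0300)=0.2643; B=V−Δ·S=-32.9269
Node (0,0) S=156.0000: V=(p*·26.8481+(1−p*)·0.0000)/1.18=15.0736; Δ=(26.8481−0.0000)/(226.2000−101.4000)=0.2151; B=V−Δ·S=-18.4865
Self-financing check: at every node Δ·S+B equals the discounted successor values.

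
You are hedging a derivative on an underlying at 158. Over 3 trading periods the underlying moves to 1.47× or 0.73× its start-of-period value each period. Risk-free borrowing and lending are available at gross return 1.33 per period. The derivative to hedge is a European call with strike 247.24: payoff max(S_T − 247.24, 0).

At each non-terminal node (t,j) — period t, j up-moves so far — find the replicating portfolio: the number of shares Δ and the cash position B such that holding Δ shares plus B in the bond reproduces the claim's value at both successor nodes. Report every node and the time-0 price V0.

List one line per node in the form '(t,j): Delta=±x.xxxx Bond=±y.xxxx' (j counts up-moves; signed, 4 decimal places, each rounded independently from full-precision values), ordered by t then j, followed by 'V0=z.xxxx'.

Risk-neutral probability p* = (R−d)/(u−d) = (1.33−0.73)/(1.47−0.73) = 0.8108.
Terminal values V(3,·): V(3,0)=0.0000, V(3,1)=0.0000, V(3,2)=1.9982, V(3,3)=254.6506
(2,0): S=84.1982. Δ = (V_up−V_dn)/(S_up−S_dn) = (0.0000−0.0000)/(123.7714−61.4647) = 0.0000. V = [p*·0.0000 + (1−p*)·0.0000]/1.33 = 0.0000. B = V − Δ·S = 0.0000.
(2,1): S=169.5498. Δ = (V_up−V_dn)/(S_up−S_dn) = (1.9982−0.0000)/(249.2382−123.7714) = 0.0159. V = [p*·1.9982 + (1−p*)·0.0000]/1.33 = 1.2182. B = V − Δ·S = -1.4821.
(2,2): S=341.4222. Δ = (V_up−V_dn)/(S_up−S_dn) = (254.6506−1.9982)/(501.8906−249.2382) = 1.0000. V = [p*·254.6506 + (1−p*)·1.9982]/1.33 = 155.5275. B = V − Δ·S = -185.8947.
(1,0): S=115.3400. Δ = (V_up−V_dn)/(S_up−S_dn) = (1.2182−0.0000)/(169.5498−84.1982) = 0.0143. V = [p*·1.2182 + (1−p*)·0.0000]/1.33 = 0.7426. B = V − Δ·S = -0.9035.
(1,1): S=232.2600. Δ = (V_up−V_dn)/(S_up−S_dn) = (155.5275−1.2182)/(341.4222−169.5498) = 0.8978. V = [p*·155.5275 + (1−p*)·1.2182]/1.33 = 94.9878. B = V − Δ·S = -113.5382.
(0,0): S=158.0000. Δ = (V_up−V_dn)/(S_up−S_dn) = (94.9878−0.7426)/(232.2600−115.3400) = 0.8061. V = [p*·94.9878 + (1−p*)·0.7426]/1.33 = 58.0133. B = V − Δ·S = -69.3451.
Each (Δ,B) replicates both successor values, so the strategy is self-financing and V0 is arbitrage-free.

(0,0): Delta=0.8061 Bond=-69.3451
(1,0): Delta=0.0143 Bond=-0.9035
(1,1): Delta=0.8978 Bond=-113.5382
(2,0): Delta=0.0000 Bond=0.0000
(2,1): Delta=0.0159 Bond=-1.4821
(2,2): Delta=1.0000 Bond=-185.8947
V0=58.0133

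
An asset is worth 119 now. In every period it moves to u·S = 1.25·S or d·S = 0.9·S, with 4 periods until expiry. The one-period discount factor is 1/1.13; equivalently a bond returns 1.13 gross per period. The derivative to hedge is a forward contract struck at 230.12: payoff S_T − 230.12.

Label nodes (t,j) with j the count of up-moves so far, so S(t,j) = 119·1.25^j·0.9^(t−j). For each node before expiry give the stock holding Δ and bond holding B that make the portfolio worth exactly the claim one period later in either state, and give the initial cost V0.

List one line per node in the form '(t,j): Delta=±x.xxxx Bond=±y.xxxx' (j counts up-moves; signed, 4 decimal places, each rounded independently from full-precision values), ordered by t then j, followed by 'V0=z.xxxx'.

(0,0): Delta=1.0000 Bond=-141.1369
(1,0): Delta=1.0000 Bond=-159.4847
(1,1): Delta=1.0000 Bond=-159.4847
(2,0): Delta=1.0000 Bond=-180.2177
(2,1): Delta=1.0000 Bond=-180.2177
(2,2): Delta=1.0000 Bond=-180.2177
(3,0): Delta=1.0000 Bond=-203.6460
(3,1): Delta=1.0000 Bond=-203.6460
(3,2): Delta=1.0000 Bond=-203.6460
(3,3): Delta=1.0000 Bond=-203.6460
V0=-22.1369

Under the risk-neutral measure, an up-move has probability p* = (R−d)/(u−d) = 0.6571 and values discount at R = 1.13.
Terminal payoffs: V(4,0)=-152.0441, V(4,1)=-121.6812, V(4,2)=-79.5106, V(4,3)=-20.9403, V(4,4)=60.4073
Node (3,0) S=86.7510: V=(p*·-121.6812+(1−p*)·-152.0441)/1.13=-116.8950; Δ=(-121.6812−-152.0441)/(108.4387−78.0759)=1.0000; B=V−Δ·S=-203.6460
Node (3,1) S=120.4875: V=(p*·-79.5106+(1−p*)·-121.6812)/1.13=-83.1585; Δ=(-79.5106−-121.6812)/(150.6094−108.4388)=1.0000; B=V−Δ·S=-203.6460
Node (3,2) S=167.3438: V=(p*·-20.9403+(1−p*)·-79.5106)/1.13=-36.3023; Δ=(-20.9403−-79.5106)/(209.1797−150.6094)=1.0000; B=V−Δ·S=-203.6460
Node (3,3) S=232.4219: V=(p*·60.4073+(1−p*)·-20.9403)/1.13=28.7759; Δ=(60.4073−-20.9403)/(290.5273−209.1797)=1.0000; B=V−Δ·S=-203.6460
Node (2,0) S=96.3900: V=(p*·-83.1585+(1−p*)·-116.8950)/1.13=-83.8277; Δ=(-83.1585−-116.8950)/(120.4875−86.7510)=1.0000; B=V−Δ·S=-180.2177
Node (2,1) S=133.8750: V=(p*·-36.3023+(1−p*)·-83.1585)/1.13=-46.3427; Δ=(-36.3023−-83.1585)/(167.3438−120.4875)=1.0000; B=V−Δ·S=-180.2177
Node (2,2) S=185.9375: V=(p*·28.7759+(1−p*)·-36.3023)/1.13=5.7198; Δ=(28.7759−-36.3023)/(232.4219−167.3438)=1.0000; B=V−Δ·S=-180.2177
Node (1,0) S=107.1000: V=(p*·-46.3427+(1−p*)·-83.8277)/1.13=-52.3847; Δ=(-46.3427−-83.8277)/(133.8750−96.3900)=1.0000; B=V−Δ·S=-159.4847
Node (1,1) S=148.7500: V=(p*·5.7198+(1−p*)·-46.3427)/1.13=-10.7347; Δ=(5.7198−-46.3427)/(185.9375−133.8750)=1.0000; B=V−Δ·S=-159.4847
Node (0,0) S=119.0000: V=(p*·-10.7347+(1−p*)·-52.3847)/1.13=-22.1369; Δ=(-10.7347−-52.3847)/(148.7500−107.1000)=1.0000; B=V−Δ·S=-141.1369
The time-0 hedge costs -22.1369, which is the no-arbitrage price.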